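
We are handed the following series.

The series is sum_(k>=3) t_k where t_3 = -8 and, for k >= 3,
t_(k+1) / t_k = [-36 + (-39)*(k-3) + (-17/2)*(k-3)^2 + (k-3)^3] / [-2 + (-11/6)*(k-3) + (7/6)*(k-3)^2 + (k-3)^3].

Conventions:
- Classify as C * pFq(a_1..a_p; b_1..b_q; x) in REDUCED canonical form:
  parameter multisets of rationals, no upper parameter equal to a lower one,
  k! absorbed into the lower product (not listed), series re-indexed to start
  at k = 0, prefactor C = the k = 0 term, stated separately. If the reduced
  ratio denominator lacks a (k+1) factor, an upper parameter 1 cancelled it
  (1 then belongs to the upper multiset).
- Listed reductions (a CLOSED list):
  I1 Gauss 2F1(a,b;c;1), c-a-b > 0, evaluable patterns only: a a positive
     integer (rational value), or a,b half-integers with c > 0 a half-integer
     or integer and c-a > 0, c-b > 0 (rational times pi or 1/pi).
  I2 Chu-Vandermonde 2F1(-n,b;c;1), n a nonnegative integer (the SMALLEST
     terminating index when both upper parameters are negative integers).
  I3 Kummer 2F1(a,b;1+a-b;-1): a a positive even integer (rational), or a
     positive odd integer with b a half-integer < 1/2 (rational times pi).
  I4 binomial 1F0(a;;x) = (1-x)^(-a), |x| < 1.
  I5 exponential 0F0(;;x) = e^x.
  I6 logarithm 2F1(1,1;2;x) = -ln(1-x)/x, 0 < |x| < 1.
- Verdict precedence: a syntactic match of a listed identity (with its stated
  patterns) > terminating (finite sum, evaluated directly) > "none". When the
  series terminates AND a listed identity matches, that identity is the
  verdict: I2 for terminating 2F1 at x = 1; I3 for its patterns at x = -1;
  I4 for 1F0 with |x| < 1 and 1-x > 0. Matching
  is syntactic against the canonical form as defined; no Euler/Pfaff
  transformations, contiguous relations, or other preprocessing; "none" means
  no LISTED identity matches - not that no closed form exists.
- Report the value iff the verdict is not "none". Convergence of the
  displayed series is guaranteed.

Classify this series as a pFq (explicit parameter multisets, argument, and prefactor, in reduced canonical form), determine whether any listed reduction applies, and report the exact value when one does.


The series (x = 1) is 2F1: upper {-12, 2}, lower {-4/3}, prefactor -8. Verdict at x = 1: Chu-Vandermonde (I2) matches (terminating 2F1 at x = 1 with n = 12, b = 2, c = -4/3). Hence: -280/377.

Structural cue: with t_0 = -8, cancel k + 3/2 from the displayed ratio first; then C = -8, x = 1.
Term ratio: r(k) = 1 * (k-12) (k+2) / [(k-4/3) (k+1)] ; factor over Q: parameters, x = 1, and C = -8.


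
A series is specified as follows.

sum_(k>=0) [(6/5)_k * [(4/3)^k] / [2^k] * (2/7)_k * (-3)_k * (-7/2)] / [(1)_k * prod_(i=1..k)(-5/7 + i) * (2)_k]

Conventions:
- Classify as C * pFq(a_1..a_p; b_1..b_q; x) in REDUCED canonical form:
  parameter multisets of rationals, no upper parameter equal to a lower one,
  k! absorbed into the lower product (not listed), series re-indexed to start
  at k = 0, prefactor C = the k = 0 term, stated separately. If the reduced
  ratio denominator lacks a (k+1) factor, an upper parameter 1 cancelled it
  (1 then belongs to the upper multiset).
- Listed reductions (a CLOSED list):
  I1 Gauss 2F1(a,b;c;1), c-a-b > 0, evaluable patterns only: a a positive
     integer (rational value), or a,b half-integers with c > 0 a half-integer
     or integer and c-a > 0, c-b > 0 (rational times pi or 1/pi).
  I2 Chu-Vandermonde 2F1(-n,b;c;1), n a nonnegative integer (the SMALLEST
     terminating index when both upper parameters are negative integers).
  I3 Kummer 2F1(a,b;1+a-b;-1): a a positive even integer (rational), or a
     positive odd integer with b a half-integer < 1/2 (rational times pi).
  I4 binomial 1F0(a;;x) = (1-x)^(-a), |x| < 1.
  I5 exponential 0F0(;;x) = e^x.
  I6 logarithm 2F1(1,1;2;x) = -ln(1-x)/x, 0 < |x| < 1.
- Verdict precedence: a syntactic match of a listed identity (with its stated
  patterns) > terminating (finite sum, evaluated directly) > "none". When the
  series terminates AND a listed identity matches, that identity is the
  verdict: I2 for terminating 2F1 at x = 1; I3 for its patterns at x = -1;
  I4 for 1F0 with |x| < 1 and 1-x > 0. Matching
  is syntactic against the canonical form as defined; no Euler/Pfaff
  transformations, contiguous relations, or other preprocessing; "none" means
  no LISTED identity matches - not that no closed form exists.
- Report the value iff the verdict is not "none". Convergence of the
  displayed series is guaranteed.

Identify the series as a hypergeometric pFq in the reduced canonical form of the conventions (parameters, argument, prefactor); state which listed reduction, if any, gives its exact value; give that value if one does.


Classification (C = -7/2): 2F1 with upper {-3, 6/5}, lower {2}, argument x = 2/3. Verdict: terminating. (-3)_k vanishes past k = 3, leaving a 4-term sum, computed directly. Value: -6671/6750.

Structural cue: t_0 = -7/2 here, and the parameter 2/7 appears in both the upper and lower lists and cancels.
Term ratio: r(k) = (2/3) * (k-3) (k+6/5) / [(k+2) (k+1)] - rational; roots negated = parameters, x = (2/3), C = -7/2.


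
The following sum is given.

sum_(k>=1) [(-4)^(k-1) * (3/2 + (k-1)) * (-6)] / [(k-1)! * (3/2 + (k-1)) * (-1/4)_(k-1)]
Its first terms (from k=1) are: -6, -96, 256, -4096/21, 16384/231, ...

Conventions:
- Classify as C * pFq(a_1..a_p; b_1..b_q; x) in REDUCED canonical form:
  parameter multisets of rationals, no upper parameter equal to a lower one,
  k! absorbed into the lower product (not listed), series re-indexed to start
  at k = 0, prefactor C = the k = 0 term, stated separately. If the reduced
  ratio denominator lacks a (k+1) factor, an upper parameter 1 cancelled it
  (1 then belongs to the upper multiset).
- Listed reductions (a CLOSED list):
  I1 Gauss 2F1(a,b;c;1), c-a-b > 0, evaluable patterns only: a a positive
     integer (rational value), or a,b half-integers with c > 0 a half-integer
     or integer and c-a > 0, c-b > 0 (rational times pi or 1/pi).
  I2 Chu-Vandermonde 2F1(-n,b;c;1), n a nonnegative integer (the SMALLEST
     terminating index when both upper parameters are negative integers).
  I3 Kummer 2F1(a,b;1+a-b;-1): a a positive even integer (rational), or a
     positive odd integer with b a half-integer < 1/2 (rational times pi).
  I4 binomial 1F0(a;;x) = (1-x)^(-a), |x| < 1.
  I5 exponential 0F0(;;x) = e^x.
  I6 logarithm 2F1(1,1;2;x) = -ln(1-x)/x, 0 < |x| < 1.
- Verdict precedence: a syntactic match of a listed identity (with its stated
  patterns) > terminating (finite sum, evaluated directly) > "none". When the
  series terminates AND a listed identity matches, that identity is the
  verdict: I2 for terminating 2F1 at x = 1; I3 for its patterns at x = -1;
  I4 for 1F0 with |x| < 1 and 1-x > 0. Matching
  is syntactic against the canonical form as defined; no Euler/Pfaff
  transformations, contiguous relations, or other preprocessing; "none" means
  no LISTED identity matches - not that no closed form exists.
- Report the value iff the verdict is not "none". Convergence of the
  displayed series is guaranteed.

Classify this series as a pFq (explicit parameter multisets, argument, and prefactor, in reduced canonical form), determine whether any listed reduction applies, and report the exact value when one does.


The series (x = -4) is 0F1: upper {-}, lower {-1/4}, prefactor -6. Verdict: none here - no I1-I6 shape fits x = -4 with lower {-1/4}.

Key step: from the first term -6: striking the common factor k + 3/2 reduces the term (C = -6, x = -4).
Term ratio: r(k) = (-4) * 1 / [(k-1/4) (k+1)] - rational; roots negated = parameters, x = (-4), C = -6.


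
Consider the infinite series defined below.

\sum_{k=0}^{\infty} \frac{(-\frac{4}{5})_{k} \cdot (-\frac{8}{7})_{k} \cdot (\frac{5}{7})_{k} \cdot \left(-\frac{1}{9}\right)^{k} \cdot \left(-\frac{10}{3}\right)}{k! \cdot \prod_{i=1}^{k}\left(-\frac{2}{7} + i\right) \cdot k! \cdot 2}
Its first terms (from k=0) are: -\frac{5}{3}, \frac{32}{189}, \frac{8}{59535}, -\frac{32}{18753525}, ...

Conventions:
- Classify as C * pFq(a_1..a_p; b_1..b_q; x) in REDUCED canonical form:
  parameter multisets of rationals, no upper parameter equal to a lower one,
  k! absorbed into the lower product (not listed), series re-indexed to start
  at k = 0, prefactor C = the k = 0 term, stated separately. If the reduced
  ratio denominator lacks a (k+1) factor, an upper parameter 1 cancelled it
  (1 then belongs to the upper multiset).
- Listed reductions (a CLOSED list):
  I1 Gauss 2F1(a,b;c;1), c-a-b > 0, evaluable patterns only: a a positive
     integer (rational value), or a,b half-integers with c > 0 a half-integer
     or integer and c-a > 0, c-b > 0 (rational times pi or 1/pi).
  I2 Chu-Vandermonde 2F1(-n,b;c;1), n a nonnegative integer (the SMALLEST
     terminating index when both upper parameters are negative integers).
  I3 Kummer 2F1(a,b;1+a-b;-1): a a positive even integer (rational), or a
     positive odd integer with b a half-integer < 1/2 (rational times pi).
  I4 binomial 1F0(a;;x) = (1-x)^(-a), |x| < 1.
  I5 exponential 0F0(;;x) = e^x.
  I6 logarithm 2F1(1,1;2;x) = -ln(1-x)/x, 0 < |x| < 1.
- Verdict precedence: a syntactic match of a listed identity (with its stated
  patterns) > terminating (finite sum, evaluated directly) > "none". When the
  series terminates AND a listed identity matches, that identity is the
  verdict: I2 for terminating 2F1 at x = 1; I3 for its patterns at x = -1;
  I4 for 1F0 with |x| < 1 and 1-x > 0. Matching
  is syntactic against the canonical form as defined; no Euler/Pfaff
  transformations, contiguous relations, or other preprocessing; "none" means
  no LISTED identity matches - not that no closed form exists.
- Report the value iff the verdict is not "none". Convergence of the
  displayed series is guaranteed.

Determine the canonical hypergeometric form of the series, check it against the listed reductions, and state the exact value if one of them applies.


With C = -\frac{5}{3}: the canonical form is 2F1(-\frac{8}{7}, -\frac{4}{5}; 1; -\frac{1}{9}). Verdict: none. Every listed pattern misses the 2F1 form at -\frac{1}{9}, upper {-\frac{8}{7}, -\frac{4}{5}}.

Key observation: t_0 being -\frac{5}{3}, the parameter 5/7 appears in both the upper and lower lists and cancels.
Step ratio: r(k) = -\frac{1}{9} * (k-\frac{8}{7}) (k-\frac{4}{5}) / [(k+1) (k+1)] - rational in k. x = -\frac{1}{9}; t_0 = -\frac{5}{3}; negate the roots.


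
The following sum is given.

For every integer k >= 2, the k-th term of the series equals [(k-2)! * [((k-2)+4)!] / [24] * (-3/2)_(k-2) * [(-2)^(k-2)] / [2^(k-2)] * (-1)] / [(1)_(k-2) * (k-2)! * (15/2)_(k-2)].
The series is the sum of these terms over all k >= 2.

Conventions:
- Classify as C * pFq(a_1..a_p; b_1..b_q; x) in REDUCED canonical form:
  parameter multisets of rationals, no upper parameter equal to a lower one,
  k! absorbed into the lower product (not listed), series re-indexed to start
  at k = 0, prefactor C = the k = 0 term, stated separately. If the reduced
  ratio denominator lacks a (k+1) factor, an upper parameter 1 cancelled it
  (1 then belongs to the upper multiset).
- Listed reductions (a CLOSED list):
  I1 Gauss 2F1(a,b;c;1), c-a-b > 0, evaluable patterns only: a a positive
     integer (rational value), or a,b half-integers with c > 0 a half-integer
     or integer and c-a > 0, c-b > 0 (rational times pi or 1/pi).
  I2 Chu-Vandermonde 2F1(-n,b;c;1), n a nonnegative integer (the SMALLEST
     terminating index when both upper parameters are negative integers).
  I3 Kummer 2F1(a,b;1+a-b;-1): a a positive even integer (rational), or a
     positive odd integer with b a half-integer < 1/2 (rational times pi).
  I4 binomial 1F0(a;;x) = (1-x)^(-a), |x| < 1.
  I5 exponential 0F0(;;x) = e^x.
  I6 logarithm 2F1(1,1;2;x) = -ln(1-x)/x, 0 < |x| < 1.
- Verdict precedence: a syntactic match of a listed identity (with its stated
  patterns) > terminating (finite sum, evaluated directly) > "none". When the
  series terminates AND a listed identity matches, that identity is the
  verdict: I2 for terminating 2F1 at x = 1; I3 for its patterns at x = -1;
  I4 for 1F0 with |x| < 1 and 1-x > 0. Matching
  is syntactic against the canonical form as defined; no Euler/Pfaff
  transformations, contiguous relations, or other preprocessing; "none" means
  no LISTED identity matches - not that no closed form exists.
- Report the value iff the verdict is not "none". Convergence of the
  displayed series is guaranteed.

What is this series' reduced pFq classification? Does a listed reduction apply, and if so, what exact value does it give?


x = -1 here; the reduced form reads 2F1, upper {-3/2, 5}, lower {15/2}, C = -1. Verdict: Kummer's theorem (I3) fires (x = -1; c = 15/2 equals 1+a-b for upper {-3/2, 5}: listed pattern). Value: (-45045/65536) * pi.

The tell: t_0 = -1 here, and the factorial ratio (C = -1) (k+a-1)!/(a-1)! is a rising factorial (a)_k.
Consecutive-term ratio: r(k) = (-1) * (k-3/2) (k+5) / [(k+15/2) (k+1)] - rational in k, leading ratio (-1); with t_0 = -1, classification follows.


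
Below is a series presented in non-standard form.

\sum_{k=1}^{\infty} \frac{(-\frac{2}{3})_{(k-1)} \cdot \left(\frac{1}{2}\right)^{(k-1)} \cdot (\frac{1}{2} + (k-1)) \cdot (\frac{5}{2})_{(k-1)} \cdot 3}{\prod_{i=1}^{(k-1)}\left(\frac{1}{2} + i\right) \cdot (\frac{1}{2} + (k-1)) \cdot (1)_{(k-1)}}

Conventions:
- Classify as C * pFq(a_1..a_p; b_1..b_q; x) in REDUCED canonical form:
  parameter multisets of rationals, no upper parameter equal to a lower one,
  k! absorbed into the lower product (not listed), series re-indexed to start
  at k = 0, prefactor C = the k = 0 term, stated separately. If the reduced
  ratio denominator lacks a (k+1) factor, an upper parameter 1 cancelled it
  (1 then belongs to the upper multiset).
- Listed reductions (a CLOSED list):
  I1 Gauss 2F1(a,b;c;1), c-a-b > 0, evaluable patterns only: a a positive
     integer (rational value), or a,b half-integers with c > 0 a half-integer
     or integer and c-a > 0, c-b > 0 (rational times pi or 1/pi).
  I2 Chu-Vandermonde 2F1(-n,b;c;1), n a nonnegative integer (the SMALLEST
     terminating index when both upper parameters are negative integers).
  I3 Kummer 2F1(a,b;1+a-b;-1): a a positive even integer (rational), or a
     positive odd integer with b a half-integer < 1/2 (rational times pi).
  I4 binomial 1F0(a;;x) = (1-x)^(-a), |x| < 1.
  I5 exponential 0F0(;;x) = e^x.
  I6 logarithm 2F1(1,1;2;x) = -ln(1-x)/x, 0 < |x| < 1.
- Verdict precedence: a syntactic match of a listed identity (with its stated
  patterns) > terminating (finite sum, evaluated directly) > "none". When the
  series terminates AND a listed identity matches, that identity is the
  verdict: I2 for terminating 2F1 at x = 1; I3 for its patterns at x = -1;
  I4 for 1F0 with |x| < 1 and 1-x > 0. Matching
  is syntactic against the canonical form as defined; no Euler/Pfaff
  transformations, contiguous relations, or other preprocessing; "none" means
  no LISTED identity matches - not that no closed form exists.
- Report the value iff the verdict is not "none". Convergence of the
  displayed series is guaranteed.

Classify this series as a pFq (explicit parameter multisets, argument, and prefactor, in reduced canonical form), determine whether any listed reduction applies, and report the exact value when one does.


Prefactor 3, argument \frac{1}{2}: 2F1 with upper {-\frac{2}{3}, \frac{5}{2}} over lower {\frac{3}{2}}. Verdict: none. No listed pattern accepts 2F1(-\frac{2}{3}, \frac{5}{2}; \frac{3}{2}; \frac{1}{2}).

Key observation: from the first term 3: the lower running product (C = 3, x = 1/2) is a rising factorial.
Adjacent-term ratio: r(k) = \frac{1}{2} * (k-\frac{2}{3}) (k+\frac{5}{2}) / [(k+\frac{3}{2}) (k+1)] - rational in k, leading ratio \frac{1}{2}; with t_0 = 3, classification follows.


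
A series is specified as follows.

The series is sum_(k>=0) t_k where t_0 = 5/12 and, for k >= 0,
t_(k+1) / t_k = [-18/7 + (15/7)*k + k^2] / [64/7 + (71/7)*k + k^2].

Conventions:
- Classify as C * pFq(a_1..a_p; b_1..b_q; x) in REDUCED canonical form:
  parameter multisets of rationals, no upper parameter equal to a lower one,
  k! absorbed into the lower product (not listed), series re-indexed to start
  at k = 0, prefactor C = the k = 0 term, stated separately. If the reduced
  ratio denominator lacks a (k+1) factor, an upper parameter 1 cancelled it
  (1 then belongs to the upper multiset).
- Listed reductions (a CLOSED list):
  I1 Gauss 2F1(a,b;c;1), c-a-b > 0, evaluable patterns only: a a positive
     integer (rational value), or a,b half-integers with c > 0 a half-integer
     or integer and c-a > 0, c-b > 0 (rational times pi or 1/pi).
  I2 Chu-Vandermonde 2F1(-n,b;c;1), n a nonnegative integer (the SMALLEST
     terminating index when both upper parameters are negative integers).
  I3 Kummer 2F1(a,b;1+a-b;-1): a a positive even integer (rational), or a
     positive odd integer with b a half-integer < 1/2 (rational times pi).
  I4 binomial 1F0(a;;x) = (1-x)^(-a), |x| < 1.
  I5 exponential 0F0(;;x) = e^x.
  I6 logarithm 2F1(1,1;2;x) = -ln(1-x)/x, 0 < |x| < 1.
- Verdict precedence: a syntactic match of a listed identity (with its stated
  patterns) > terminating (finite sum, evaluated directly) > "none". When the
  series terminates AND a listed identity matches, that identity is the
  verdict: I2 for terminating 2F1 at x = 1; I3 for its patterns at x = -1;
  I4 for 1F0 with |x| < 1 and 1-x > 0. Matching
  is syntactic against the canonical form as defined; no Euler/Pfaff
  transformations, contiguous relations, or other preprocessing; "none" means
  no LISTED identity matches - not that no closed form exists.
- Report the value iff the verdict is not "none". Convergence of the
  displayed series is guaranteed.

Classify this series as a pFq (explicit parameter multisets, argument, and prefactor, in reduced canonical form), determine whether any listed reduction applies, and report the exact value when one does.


Canonical form: C = 5/12 times 2F1 with upper {-6/7, 3}, lower {64/7}, x = 1. Verdict: Gauss's theorem (I1) applies (x = 1: the Gamma ratio telescopes since c-a-b = 7 > 0 and a = 3 in Z>0). Hence: 102125/345744.

The tell: x = 1 and the expanded ratio factors over Q; C = 5/12, x = 1, roots give parameters.
Ratio: r(k) = 1 * (k-6/7) (k+3) / [(k+64/7) (k+1)] - rational; roots negated = parameters, x = 1, C = 5/12.


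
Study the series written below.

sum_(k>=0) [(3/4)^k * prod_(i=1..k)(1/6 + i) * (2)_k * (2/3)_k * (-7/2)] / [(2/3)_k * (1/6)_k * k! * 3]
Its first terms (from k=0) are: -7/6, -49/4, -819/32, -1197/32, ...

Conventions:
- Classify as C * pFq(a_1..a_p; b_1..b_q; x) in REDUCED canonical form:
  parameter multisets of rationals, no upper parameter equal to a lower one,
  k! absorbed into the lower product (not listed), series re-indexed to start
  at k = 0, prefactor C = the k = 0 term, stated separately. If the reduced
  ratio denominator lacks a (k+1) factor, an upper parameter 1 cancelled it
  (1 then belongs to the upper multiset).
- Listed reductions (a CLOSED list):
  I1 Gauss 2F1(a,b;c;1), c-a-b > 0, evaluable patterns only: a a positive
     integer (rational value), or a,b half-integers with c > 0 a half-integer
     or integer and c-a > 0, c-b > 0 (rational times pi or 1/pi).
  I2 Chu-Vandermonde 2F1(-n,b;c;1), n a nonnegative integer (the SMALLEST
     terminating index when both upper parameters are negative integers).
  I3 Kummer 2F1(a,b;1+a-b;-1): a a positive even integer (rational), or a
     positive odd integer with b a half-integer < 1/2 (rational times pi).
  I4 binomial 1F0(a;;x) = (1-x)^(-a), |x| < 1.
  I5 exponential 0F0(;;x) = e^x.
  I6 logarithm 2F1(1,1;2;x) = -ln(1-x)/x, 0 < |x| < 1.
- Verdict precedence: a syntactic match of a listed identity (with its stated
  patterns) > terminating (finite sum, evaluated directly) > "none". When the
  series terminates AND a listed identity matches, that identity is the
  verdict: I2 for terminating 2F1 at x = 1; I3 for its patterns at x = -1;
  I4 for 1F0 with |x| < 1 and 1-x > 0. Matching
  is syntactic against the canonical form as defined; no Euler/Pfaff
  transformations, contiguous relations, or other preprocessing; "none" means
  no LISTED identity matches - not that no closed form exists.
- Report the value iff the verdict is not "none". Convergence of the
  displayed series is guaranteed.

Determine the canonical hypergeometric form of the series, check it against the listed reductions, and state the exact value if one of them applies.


The series (x = 3/4) is 2F1: upper {7/6, 2}, lower {1/6}, prefactor -7/6. Verdict: none - at argument 3/4 the multisets {7/6, 2} ; {1/6} match no listed identity.

First insight: from the first term -7/6: the parameter 2/3 appears in both the upper and lower lists and cancels.
Term ratio: r(k) = (3/4) * (k+7/6) (k+2) / [(k+1/6) (k+1)] - poly over poly, x = (3/4) from leading terms; C = -7/6 at k = 0.


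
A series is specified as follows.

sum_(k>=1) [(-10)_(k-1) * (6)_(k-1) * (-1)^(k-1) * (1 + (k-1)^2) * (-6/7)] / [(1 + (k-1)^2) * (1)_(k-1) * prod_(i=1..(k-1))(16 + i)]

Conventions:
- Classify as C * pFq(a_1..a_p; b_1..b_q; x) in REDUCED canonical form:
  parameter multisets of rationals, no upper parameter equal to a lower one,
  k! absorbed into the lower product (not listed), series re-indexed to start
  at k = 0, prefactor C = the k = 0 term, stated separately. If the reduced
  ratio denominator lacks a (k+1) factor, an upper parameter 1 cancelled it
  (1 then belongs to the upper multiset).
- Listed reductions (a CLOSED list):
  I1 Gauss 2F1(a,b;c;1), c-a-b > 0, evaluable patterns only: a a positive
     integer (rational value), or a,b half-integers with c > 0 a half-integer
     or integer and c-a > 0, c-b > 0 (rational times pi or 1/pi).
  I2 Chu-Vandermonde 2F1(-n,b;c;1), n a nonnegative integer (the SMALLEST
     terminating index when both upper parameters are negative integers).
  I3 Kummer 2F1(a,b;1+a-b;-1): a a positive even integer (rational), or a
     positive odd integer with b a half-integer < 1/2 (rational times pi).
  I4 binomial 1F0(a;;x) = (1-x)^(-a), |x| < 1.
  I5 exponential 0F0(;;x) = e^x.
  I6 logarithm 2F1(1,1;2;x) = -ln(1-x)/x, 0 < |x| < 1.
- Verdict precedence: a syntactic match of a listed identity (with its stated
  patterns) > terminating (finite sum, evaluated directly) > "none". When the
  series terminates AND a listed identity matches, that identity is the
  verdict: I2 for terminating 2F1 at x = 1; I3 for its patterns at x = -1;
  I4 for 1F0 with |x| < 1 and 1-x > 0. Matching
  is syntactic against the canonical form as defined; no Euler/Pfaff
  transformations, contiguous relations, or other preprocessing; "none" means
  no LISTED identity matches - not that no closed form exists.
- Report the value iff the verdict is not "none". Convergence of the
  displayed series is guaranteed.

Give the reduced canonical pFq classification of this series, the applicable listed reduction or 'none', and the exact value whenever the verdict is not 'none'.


First insight: from the first term -6/7: the lower running product (C = -6/7, x = -1) is a rising factorial.
Consecutive-term ratio: r(k) = (-1) * (k-10) (k+6) / [(k+17) (k+1)] - rational in k, leading ratio (-1); with t_0 = -6/7, classification follows.

Classification (C = -6/7): 2F1 with upper {-10, 6}, lower {17}, argument x = -1. Verdict: the Kummer evaluation I3 applies (x = -1; c = 17 equals 1+a-b for upper {-10, 6}: listed pattern). Value: -24.


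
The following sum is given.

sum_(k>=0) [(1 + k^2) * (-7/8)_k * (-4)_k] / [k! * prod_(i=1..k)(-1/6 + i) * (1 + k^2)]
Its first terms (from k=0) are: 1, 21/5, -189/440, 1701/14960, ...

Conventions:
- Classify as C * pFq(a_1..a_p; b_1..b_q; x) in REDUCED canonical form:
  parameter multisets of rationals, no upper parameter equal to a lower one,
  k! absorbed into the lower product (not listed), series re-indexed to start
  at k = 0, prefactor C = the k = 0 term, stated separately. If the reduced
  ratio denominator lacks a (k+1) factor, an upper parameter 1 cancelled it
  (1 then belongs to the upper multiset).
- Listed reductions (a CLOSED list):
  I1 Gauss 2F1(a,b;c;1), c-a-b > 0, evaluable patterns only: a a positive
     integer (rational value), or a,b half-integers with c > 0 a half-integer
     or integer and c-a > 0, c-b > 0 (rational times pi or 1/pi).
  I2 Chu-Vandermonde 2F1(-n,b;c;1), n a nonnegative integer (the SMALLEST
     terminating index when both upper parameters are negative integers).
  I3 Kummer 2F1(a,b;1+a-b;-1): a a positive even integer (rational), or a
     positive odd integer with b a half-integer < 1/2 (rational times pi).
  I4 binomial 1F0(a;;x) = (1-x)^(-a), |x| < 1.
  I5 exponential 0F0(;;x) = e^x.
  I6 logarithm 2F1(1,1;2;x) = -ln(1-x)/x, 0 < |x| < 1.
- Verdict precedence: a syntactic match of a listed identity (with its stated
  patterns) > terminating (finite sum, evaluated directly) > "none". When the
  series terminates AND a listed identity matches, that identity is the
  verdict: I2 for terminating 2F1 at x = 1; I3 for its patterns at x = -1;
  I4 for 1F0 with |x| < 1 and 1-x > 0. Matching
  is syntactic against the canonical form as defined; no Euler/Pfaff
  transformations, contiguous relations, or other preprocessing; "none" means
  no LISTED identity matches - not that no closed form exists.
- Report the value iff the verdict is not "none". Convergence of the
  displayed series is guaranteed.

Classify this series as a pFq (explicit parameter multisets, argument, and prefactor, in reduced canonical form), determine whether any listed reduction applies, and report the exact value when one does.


Canonical form: C = 1 times 2F1 with upper {-4, -7/8}, lower {5/6}, x = 1. Verdict: the Chu-Vandermonde identity I2 fires (terminating 2F1 at x = 1 with n = 4, b = -7/8, c = 5/6). Sum: 5360381/1101056.

Structural cue: with t_0 = 1, k^2 + 1 divides numerator and denominator alike; C = 1, x = 1 after cancelling.
Ratio: r(k) = 1 * (k-4) (k-7/8) / [(k+5/6) (k+1)] - rational in k, leading ratio 1; with t_0 = 1, classification follows.


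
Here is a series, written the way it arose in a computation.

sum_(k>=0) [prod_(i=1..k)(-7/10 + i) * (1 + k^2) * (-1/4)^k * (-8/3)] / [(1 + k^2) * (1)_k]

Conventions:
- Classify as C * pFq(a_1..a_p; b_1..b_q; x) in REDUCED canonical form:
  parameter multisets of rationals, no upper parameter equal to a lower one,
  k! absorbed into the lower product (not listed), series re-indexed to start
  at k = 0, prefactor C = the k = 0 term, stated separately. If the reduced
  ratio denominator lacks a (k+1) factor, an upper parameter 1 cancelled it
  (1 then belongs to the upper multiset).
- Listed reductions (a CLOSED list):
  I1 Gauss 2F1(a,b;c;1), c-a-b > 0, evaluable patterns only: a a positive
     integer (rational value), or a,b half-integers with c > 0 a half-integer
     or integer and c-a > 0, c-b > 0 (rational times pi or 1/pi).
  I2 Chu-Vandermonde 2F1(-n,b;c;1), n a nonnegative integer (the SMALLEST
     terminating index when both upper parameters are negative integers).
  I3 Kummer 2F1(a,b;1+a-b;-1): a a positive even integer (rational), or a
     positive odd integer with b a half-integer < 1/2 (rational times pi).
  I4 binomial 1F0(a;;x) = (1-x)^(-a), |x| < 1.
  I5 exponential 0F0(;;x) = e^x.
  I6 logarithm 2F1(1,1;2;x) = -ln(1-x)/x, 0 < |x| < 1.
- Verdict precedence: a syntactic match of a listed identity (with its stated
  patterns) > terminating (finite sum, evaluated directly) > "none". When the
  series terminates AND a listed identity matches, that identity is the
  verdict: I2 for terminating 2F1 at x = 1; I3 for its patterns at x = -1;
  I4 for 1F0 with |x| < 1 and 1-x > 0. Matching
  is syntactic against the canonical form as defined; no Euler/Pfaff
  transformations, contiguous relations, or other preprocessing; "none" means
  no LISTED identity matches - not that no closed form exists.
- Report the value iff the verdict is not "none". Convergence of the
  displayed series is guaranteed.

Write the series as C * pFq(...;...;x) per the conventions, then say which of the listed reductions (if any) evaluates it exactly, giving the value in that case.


Canonical form: C = -8/3 times 1F0 with upper {3/10}, lower {-}, x = -1/4. Verdict at x = -1/4: the binomial series (I4) matches (the 1F0 binomial series: exponent -3/10, x = -1/4). Value: (-8/3) * (5/4)^(-3/10).

Structural cue: with t_0 = -8/3, the running product (prefactor -8/3) telescopes to a rising factorial.
Adjacent-term ratio: r(k) = (-1/4) * (k+3/10) / [(k+1)] - rational in k, leading ratio (-1/4); with t_0 = -8/3, classification follows.


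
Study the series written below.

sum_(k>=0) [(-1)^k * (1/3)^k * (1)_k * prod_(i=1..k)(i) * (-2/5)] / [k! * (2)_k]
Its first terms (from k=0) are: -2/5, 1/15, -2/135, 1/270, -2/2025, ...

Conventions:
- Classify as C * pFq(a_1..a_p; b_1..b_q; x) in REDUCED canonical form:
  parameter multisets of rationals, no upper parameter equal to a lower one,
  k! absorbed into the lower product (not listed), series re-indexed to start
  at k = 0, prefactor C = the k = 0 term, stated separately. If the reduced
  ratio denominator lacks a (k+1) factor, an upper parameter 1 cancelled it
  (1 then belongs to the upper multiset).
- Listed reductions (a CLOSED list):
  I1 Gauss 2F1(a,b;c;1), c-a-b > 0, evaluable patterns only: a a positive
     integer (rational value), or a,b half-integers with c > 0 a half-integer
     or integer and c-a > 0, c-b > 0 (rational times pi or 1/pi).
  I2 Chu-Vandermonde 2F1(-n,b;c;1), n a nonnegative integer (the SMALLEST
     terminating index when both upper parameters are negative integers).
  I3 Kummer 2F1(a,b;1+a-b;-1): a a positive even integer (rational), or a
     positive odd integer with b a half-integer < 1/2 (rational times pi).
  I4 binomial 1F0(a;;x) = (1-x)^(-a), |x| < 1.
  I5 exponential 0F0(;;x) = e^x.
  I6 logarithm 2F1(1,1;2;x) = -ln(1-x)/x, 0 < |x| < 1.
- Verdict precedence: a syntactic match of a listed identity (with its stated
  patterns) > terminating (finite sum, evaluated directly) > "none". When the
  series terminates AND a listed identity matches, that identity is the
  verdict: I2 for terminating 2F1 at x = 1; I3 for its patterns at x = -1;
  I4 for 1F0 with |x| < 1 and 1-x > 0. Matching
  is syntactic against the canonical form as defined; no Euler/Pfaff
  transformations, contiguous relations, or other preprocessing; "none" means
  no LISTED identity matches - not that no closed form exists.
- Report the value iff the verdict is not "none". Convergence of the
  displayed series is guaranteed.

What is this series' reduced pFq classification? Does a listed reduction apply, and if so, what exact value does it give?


The tell: x = (-1/3) and the (-1)^k factor (prefactor -2/5) folds into the argument's sign.
Ratio: r(k) = (-1/3) * (k+1) (k+1) / [(k+2) (k+1)] - rational in k. x = (-1/3); t_0 = -2/5; negate the roots.

Canonical form: C = -2/5 times 2F1 with upper {1, 1}, lower {2}, x = -1/3. Verdict: this is logarithm (I6) (the logarithm: parameters (1,1;2), x = -1/3). Exact value: (-6/5) * ln(4/3).


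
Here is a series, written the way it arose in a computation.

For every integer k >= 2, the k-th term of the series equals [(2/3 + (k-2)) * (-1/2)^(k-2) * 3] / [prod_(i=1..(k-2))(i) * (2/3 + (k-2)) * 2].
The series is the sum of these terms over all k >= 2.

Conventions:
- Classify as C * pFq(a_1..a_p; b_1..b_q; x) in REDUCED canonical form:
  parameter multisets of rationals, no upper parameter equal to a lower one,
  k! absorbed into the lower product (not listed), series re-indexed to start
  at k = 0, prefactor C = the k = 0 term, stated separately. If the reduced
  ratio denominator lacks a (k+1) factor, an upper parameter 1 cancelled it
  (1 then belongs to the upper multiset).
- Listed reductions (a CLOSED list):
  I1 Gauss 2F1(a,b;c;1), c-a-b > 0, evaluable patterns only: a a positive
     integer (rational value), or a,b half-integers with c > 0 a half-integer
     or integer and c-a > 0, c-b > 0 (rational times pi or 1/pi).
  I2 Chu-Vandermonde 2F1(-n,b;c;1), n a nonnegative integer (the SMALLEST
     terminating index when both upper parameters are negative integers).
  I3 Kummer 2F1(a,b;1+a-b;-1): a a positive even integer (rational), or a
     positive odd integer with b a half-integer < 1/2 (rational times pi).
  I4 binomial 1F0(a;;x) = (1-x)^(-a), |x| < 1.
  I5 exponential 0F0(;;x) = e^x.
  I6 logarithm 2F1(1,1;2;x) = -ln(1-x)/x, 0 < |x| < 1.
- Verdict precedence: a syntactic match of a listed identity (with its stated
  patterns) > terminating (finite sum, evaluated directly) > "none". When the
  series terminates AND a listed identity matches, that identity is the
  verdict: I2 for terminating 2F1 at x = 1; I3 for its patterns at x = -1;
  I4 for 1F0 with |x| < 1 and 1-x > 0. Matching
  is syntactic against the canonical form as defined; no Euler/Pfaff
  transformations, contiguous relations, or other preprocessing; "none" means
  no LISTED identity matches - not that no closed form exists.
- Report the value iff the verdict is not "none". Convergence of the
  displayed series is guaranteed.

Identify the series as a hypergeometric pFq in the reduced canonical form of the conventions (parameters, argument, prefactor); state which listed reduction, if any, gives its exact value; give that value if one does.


The tell: with t_0 = 3/2, k + 2/3 divides numerator and denominator alike; prefactor 3/2 after cancelling.
Term ratio: r(k) = (-1/2) * 1 / [(k+1)] - rational in k. x = (-1/2); t_0 = 3/2; negate the roots.

The series (x = -1/2) is 0F0: upper {-}, lower {-}, prefactor 3/2. Verdict: this is the exponential series (I5) (the 0F0 exponential series at x = -1/2). Value: (3/2) * e^(-1/2).


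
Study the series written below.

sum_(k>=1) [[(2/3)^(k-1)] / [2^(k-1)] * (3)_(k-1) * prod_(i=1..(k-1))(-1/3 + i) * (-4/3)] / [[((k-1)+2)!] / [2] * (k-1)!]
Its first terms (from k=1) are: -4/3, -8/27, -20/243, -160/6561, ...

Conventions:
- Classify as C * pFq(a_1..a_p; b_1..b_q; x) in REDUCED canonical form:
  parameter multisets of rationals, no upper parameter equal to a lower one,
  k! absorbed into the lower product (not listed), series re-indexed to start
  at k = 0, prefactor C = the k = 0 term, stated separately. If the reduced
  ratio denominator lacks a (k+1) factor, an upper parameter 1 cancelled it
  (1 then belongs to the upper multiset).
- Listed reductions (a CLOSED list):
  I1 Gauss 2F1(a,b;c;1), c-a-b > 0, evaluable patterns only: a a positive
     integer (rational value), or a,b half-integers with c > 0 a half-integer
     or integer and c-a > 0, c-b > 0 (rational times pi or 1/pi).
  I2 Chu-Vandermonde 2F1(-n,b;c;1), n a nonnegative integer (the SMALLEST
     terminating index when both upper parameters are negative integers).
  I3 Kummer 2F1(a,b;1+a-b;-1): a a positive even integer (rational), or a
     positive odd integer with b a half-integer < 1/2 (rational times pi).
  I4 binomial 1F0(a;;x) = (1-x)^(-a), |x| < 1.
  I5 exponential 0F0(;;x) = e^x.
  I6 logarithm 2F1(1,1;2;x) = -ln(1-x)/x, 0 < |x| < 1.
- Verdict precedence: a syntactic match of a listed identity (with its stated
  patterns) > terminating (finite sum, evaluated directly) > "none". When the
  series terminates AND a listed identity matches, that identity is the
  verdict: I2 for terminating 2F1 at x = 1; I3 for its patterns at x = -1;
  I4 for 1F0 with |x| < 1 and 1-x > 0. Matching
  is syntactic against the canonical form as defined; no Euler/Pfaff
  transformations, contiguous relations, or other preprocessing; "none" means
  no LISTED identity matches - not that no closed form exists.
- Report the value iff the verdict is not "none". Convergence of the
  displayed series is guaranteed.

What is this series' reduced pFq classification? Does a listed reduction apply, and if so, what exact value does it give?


Classification (C = -4/3): 1F0 with upper {2/3}, lower {-}, argument x = 1/3. Verdict: binomial (I4) applies (the 1F0 binomial series: exponent -2/3, x = 1/3). Hence: (-4/3) * (2/3)^(-2/3).

The tell: t_0 being -4/3, the denominator's factorial ratio (C = -4/3) is a lower Pochhammer.
Term ratio: r(k) = (1/3) * (k+2/3) / [(k+1)] ; factor over Q: parameters, x = (1/3), and C = -4/3.


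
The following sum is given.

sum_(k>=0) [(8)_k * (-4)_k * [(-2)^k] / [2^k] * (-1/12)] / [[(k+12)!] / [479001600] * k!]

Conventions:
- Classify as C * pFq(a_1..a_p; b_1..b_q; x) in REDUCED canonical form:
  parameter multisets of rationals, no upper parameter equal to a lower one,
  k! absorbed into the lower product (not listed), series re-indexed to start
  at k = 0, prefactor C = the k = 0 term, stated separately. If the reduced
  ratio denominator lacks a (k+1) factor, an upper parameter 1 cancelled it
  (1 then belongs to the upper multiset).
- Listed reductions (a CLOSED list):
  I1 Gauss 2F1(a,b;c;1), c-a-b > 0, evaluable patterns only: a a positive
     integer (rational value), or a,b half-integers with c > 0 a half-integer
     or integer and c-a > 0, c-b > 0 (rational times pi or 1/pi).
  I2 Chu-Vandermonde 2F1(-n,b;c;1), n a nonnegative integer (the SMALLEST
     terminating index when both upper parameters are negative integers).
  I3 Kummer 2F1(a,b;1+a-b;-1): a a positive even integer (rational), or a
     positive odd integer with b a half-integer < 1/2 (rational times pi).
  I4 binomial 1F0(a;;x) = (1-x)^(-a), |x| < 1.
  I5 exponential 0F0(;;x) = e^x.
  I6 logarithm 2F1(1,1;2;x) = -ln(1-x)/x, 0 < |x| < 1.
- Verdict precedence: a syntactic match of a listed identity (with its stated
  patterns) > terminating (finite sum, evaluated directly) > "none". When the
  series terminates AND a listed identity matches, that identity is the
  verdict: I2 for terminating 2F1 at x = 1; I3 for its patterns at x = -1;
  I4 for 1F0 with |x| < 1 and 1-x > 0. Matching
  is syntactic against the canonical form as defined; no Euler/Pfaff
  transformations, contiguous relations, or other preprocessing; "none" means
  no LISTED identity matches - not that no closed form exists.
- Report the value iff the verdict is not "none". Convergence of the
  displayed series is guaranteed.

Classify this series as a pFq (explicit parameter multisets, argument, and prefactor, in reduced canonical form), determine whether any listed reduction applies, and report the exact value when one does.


Prefactor -1/12, argument -1: 2F1 with upper {-4, 8} over lower {13}. Verdict: this is Kummer's theorem (I3) (x = -1; c = 13 equals 1+a-b for upper {-4, 8}: listed pattern). Hence: -33/56.

Key step: t_0 = -1/12 here, and the two k-th powers (C = -1/12) combine into one argument.
Step ratio: r(k) = (-1) * (k-4) (k+8) / [(k+13) (k+1)] - rational in k. x = (-1); t_0 = -1/12; negate the roots.


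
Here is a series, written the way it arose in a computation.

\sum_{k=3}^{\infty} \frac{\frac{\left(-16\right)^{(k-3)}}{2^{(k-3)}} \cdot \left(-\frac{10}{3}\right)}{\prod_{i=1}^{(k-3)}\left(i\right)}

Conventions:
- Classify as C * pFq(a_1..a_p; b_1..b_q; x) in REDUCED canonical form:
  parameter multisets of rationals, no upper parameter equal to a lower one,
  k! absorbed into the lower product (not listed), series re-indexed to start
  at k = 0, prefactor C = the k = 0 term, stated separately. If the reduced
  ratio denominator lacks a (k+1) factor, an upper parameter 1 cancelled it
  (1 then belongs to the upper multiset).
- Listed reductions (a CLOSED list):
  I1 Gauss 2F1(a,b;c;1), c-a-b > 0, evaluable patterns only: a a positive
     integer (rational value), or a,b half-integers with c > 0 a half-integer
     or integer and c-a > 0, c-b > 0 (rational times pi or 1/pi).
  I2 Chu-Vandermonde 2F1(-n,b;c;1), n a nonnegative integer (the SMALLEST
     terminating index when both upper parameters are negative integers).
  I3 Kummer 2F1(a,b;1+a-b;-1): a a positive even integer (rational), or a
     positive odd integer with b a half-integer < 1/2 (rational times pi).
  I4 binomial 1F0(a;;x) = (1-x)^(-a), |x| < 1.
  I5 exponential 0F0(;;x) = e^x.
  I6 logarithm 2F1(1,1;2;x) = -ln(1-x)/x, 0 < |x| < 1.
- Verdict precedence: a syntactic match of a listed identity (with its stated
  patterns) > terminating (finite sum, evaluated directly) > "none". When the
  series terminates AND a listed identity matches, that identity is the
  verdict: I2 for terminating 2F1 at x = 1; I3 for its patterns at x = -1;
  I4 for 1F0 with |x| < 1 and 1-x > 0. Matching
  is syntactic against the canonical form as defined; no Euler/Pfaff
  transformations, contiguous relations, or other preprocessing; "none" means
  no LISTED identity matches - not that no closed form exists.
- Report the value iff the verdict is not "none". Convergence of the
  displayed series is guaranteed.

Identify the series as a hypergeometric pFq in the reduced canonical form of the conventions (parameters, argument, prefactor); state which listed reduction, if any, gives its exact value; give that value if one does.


Prefactor -\frac{10}{3}, argument -8: 0F0 with upper {-} over lower {-}. Verdict: the I5 exponential reduction matches (the 0F0 exponential series at x = -8). Sum: \left(-\frac{10}{3}\right) \cdot e^{-8}.

Key observation: from the first term -\frac{10}{3}: the product of the first k integers (prefactor -10/3) is k!.
Adjacent-term ratio: r(k) = -8 * 1 / [(k+1)] - rational in k, leading ratio -8; with t_0 = -\frac{10}{3}, classification follows.
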